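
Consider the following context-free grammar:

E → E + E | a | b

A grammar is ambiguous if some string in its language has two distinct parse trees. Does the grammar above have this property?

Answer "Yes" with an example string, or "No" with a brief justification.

Yes - the string 'b + b + b + a' has two distinct parse trees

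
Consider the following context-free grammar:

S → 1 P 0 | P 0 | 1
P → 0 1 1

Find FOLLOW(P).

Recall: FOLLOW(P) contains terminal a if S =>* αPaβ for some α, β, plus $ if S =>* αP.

We compute FOLLOW(P) using the standard algorithm.
FOLLOW(S) starts with {$}.
FIRST(P) = {0}
FIRST(S) = {0, 1}
FOLLOW(P) = {0}
FOLLOW(S) = {$}
Therefore, FOLLOW(P) = {0}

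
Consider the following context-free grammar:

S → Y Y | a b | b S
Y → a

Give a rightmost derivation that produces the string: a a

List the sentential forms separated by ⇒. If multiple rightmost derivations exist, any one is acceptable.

S ⇒ Y Y ⇒ Y a ⇒ a a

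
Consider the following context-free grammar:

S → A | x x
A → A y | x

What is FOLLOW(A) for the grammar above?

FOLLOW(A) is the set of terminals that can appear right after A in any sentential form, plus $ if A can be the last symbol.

We compute FOLLOW(A) using the standard algorithm.
FOLLOW(S) starts with {$}.
FIRST(A) = {x}
FIRST(S) = {x}
FOLLOW(A) = {$, y}
FOLLOW(S) = {$}
Therefore, FOLLOW(A) = {$, y}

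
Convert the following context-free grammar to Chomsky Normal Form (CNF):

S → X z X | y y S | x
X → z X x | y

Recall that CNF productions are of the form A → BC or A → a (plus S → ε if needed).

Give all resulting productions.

TZ → z; TY → y; S → x; TX → x; X → y; S → X X0; X0 → TZ X; S → TY X1; X1 → TY S; X → TZ X2; X2 → X TX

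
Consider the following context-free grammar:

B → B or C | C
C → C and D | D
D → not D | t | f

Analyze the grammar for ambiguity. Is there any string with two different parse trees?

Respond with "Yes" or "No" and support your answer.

No - the grammar is unambiguous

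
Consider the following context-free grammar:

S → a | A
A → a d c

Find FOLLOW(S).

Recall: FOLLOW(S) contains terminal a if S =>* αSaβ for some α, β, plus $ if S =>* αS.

We compute FOLLOW(S) using the standard algorithm.
FOLLOW(S) starts with {$}.
FIRST(A) = {a}
FIRST(S) = {a}
FOLLOW(A) = {$}
FOLLOW(S) = {$}
Therefore, FOLLOW(S) = {$}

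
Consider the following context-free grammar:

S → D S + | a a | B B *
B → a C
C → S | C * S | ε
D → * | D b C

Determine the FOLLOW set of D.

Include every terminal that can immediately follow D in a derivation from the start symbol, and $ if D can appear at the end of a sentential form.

We compute FOLLOW(D) using the standard algorithm.
FOLLOW(S) starts with {$}.
FIRST(B) = {a}
FIRST(C) = {*, a, ε}
FIRST(D) = {*}
FIRST(S) = {*, a}
FOLLOW(B) = {*, a}
FOLLOW(C) = {*, a, b}
FOLLOW(D) = {*, a, b}
FOLLOW(S) = {$, *, +, a, b}
Therefore, FOLLOW(D) = {*, a, b}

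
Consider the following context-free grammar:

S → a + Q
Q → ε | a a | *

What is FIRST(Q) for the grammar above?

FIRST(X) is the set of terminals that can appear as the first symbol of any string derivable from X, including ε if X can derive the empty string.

We compute FIRST(Q) using the standard algorithm.
FIRST(Q) = {*, a, ε}
FIRST(S) = {a}
Therefore, FIRST(Q) = {*, a, ε}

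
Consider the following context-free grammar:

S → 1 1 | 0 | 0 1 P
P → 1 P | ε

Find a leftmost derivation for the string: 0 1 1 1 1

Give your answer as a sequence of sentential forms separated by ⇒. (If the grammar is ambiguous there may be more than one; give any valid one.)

S ⇒ 0 1 P ⇒ 0 1 1 P ⇒ 0 1 1 1 P ⇒ 0 1 1 1 1 P ⇒ 0 1 1 1 1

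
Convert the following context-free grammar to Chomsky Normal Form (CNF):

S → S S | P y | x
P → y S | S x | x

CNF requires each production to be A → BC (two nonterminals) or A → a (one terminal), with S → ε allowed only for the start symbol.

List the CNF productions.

TY → y; S → x; TX → x; P → x; S → S S; S → P TY; P → TY S; P → S TX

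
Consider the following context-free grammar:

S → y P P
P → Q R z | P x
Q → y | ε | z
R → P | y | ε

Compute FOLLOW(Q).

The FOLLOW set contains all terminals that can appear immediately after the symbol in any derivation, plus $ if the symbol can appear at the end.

We compute FOLLOW(Q) using the standard algorithm.
FOLLOW(S) starts with {$}.
FIRST(P) = {y, z}
FIRST(Q) = {y, z, ε}
FIRST(R) = {y, z, ε}
FIRST(S) = {y}
FOLLOW(P) = {$, x, y, z}
FOLLOW(Q) = {y, z}
FOLLOW(R) = {z}
FOLLOW(S) = {$}
Therefore, FOLLOW(Q) = {y, z}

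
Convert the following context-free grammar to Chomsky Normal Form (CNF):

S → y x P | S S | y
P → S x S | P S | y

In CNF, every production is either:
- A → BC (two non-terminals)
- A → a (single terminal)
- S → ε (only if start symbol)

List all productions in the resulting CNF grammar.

TY → y; TX → x; S → y; P → y; S → TY X0; X0 → TX P; S → S S; P → S X1; X1 → TX S; P → P S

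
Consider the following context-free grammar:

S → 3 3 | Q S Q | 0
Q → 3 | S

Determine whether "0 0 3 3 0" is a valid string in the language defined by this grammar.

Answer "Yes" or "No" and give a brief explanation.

No - no valid derivation exists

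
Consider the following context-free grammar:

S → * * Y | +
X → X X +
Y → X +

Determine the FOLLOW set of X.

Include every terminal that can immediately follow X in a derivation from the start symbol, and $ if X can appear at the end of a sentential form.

We compute FOLLOW(X) using the standard algorithm.
FOLLOW(S) starts with {$}.
FIRST(S) = {*, +}
FIRST(X) = {}
FIRST(Y) = {}
FOLLOW(S) = {$}
FOLLOW(X) = {+}
FOLLOW(Y) = {$}
Therefore, FOLLOW(X) = {+}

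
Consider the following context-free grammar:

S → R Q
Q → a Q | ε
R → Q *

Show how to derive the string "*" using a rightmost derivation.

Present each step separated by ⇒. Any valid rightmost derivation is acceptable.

S ⇒ R Q ⇒ R ⇒ Q * ⇒ *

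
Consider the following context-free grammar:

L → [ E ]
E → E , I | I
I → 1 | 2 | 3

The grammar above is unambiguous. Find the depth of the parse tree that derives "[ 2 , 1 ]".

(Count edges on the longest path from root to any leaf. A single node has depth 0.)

4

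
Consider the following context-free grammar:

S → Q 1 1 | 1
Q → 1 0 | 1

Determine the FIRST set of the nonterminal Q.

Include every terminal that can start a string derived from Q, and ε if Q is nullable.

We compute FIRST(Q) using the standard algorithm.
FIRST(Q) = {1}
FIRST(S) = {1}
Therefore, FIRST(Q) = {1}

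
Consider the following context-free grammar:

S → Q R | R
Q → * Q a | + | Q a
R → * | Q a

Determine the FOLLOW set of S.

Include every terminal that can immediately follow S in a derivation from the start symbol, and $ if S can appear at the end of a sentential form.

We compute FOLLOW(S) using the standard algorithm.
FOLLOW(S) starts with {$}.
FIRST(Q) = {*, +}
FIRST(R) = {*, +}
FIRST(S) = {*, +}
FOLLOW(Q) = {*, +, a}
FOLLOW(R) = {$}
FOLLOW(S) = {$}
Therefore, FOLLOW(S) = {$}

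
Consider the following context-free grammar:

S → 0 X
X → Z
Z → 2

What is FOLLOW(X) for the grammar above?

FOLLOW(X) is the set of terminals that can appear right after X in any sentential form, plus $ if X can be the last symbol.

We compute FOLLOW(X) using the standard algorithm.
FOLLOW(S) starts with {$}.
FIRST(S) = {0}
FIRST(X) = {2}
FIRST(Z) = {2}
FOLLOW(S) = {$}
FOLLOW(X) = {$}
FOLLOW(Z) = {$}
Therefore, FOLLOW(X) = {$}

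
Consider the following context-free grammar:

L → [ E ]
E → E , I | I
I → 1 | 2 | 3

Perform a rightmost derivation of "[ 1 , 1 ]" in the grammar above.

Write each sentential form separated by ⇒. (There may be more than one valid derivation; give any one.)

L ⇒ [ E ] ⇒ [ E , I ] ⇒ [ E , 1 ] ⇒ [ I , 1 ] ⇒ [ 1 , 1 ]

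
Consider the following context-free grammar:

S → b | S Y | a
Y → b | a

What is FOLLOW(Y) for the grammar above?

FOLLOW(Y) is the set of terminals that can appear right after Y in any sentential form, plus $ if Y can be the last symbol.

We compute FOLLOW(Y) using the standard algorithm.
FOLLOW(S) starts with {$}.
FIRST(S) = {a, b}
FIRST(Y) = {a, b}
FOLLOW(S) = {$, a, b}
FOLLOW(Y) = {$, a, b}
Therefore, FOLLOW(Y) = {$, a, b}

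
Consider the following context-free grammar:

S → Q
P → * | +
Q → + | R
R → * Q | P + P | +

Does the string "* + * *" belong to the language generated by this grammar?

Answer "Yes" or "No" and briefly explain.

No - no valid derivation exists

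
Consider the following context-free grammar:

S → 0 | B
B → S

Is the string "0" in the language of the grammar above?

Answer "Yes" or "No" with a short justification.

Yes - a valid derivation exists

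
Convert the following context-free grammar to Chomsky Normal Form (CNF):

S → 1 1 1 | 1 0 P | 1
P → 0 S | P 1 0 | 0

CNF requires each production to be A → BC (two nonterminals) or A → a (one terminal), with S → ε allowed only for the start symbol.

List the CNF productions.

T1 → 1; T0 → 0; S → 1; P → 0; S → T1 X0; X0 → T1 T1; S → T1 X1; X1 → T0 P; P → T0 S; P → P X2; X2 → T1 T0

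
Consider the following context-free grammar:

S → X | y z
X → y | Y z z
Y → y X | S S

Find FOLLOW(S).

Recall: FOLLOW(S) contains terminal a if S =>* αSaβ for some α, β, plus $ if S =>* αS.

We compute FOLLOW(S) using the standard algorithm.
FOLLOW(S) starts with {$}.
FIRST(S) = {y}
FIRST(X) = {y}
FIRST(Y) = {y}
FOLLOW(S) = {$, y, z}
FOLLOW(X) = {$, y, z}
FOLLOW(Y) = {z}
Therefore, FOLLOW(S) = {$, y, z}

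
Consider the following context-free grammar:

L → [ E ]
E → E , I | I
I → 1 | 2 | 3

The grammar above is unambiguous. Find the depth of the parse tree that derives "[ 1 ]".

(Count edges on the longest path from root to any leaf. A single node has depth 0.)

3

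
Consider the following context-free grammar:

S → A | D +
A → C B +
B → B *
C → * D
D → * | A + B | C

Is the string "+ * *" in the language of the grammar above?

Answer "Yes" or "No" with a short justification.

No - no valid derivation exists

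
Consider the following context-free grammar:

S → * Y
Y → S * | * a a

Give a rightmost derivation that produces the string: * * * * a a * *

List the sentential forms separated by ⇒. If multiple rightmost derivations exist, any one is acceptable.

S ⇒ * Y ⇒ * S * ⇒ * * Y * ⇒ * * S * * ⇒ * * * Y * * ⇒ * * * * a a * *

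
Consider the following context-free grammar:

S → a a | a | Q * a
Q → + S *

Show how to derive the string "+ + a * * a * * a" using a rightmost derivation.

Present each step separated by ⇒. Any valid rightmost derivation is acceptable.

S ⇒ Q * a ⇒ + S * * a ⇒ + Q * a * * a ⇒ + + S * * a * * a ⇒ + + a * * a * * a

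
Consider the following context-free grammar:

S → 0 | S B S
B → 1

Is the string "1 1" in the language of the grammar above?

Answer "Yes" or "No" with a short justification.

No - no valid derivation exists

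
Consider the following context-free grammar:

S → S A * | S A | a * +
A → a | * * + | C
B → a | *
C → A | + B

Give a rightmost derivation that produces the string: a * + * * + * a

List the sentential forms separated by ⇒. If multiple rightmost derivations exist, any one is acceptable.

S ⇒ S A ⇒ S a ⇒ S A * a ⇒ S * * + * a ⇒ a * + * * + * a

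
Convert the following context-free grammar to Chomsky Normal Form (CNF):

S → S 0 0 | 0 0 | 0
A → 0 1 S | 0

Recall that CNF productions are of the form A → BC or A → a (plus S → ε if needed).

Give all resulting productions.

T0 → 0; S → 0; T1 → 1; A → 0; S → S X0; X0 → T0 T0; S → T0 T0; A → T0 X1; X1 → T1 S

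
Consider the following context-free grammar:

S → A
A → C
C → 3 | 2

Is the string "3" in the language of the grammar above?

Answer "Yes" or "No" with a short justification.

Yes - a valid derivation exists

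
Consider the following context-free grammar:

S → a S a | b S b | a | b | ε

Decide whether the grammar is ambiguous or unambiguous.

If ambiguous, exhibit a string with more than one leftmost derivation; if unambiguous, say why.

Unambiguous - every string in the language has a unique leftmost derivation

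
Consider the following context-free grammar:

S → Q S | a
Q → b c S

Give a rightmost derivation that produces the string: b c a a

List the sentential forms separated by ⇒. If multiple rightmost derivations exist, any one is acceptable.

S ⇒ Q S ⇒ Q a ⇒ b c S a ⇒ b c a a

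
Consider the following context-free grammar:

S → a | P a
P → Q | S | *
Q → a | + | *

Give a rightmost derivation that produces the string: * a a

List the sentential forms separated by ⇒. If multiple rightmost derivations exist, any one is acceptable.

S ⇒ P a ⇒ S a ⇒ P a a ⇒ * a a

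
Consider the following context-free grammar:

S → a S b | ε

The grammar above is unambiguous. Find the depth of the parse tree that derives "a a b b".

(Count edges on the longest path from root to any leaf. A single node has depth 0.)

3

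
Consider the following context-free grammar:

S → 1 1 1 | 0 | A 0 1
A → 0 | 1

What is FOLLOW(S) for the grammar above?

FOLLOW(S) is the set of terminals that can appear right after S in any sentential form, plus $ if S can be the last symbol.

We compute FOLLOW(S) using the standard algorithm.
FOLLOW(S) starts with {$}.
FIRST(A) = {0, 1}
FIRST(S) = {0, 1}
FOLLOW(A) = {0}
FOLLOW(S) = {$}
Therefore, FOLLOW(S) = {$}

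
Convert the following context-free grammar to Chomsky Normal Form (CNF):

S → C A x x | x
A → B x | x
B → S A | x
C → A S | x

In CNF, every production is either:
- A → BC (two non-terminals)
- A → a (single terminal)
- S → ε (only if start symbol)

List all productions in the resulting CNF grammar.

TX → x; S → x; A → x; B → x; C → x; S → C X0; X0 → A X1; X1 → TX TX; A → B TX; B → S A; C → A S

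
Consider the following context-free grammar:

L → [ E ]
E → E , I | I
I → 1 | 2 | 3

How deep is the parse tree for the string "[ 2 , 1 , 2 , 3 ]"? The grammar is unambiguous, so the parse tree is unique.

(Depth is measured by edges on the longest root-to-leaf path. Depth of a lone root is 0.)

6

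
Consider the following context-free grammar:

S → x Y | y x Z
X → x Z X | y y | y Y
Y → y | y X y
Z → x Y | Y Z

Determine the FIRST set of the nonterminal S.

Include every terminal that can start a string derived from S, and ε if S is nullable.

We compute FIRST(S) using the standard algorithm.
FIRST(S) = {x, y}
FIRST(X) = {x, y}
FIRST(Y) = {y}
FIRST(Z) = {x, y}
Therefore, FIRST(S) = {x, y}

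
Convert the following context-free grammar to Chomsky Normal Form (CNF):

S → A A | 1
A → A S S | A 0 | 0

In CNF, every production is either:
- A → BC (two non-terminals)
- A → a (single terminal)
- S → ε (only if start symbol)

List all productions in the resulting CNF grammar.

S → 1; T0 → 0; A → 0; S → A A; A → A X0; X0 → S S; A → A T0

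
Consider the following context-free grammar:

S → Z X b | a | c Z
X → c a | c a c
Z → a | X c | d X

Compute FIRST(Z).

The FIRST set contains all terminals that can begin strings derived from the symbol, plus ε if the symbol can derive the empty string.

We compute FIRST(Z) using the standard algorithm.
FIRST(S) = {a, c, d}
FIRST(X) = {c}
FIRST(Z) = {a, c, d}
Therefore, FIRST(Z) = {a, c, d}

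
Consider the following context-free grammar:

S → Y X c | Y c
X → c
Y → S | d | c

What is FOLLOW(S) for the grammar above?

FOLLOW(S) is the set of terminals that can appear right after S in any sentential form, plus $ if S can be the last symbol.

We compute FOLLOW(S) using the standard algorithm.
FOLLOW(S) starts with {$}.
FIRST(S) = {c, d}
FIRST(X) = {c}
FIRST(Y) = {c, d}
FOLLOW(S) = {$, c}
FOLLOW(X) = {c}
FOLLOW(Y) = {c}
Therefore, FOLLOW(S) = {$, c}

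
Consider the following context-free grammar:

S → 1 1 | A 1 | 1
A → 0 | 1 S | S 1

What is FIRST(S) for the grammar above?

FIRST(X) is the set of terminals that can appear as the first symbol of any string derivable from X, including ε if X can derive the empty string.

We compute FIRST(S) using the standard algorithm.
FIRST(A) = {0, 1}
FIRST(S) = {0, 1}
Therefore, FIRST(S) = {0, 1}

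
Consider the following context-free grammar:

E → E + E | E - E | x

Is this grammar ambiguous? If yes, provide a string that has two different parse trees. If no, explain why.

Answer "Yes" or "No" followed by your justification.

Yes - the string 'x + x + x - x' has two distinct leftmost derivations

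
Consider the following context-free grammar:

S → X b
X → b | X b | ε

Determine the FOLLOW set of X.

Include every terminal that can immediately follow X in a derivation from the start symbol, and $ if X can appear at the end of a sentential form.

We compute FOLLOW(X) using the standard algorithm.
FOLLOW(S) starts with {$}.
FIRST(S) = {b}
FIRST(X) = {b, ε}
FOLLOW(S) = {$}
FOLLOW(X) = {b}
Therefore, FOLLOW(X) = {b}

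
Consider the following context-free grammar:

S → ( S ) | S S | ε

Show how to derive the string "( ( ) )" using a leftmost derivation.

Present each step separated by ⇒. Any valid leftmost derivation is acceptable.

S ⇒ ( S ) ⇒ ( S S ) ⇒ ( S ) ⇒ ( ( S ) ) ⇒ ( ( ) )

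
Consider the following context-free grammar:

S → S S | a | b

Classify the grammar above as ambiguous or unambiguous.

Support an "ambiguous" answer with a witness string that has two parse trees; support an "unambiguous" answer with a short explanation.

Ambiguous - the string 'a a a a' has two distinct parse trees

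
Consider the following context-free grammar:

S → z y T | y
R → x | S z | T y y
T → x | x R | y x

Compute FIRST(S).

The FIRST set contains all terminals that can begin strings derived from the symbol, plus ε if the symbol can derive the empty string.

We compute FIRST(S) using the standard algorithm.
FIRST(R) = {x, y, z}
FIRST(S) = {y, z}
FIRST(T) = {x, y}
Therefore, FIRST(S) = {y, z}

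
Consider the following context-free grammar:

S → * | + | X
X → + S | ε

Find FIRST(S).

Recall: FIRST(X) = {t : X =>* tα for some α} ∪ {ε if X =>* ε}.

We compute FIRST(S) using the standard algorithm.
FIRST(S) = {*, +, ε}
FIRST(X) = {+, ε}
Therefore, FIRST(S) = {*, +, ε}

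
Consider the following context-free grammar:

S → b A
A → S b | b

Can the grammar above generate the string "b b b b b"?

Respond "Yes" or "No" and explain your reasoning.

No - no valid derivation exists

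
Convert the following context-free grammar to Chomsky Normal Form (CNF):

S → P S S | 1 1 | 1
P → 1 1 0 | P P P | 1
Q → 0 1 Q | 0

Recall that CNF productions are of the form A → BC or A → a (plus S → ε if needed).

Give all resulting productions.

T1 → 1; S → 1; T0 → 0; P → 1; Q → 0; S → P X0; X0 → S S; S → T1 T1; P → T1 X1; X1 → T1 T0; P → P X2; X2 → P P; Q → T0 X3; X3 → T1 Q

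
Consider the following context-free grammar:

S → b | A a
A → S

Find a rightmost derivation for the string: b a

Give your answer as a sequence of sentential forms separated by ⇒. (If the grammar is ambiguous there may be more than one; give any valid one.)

S ⇒ A a ⇒ S a ⇒ b a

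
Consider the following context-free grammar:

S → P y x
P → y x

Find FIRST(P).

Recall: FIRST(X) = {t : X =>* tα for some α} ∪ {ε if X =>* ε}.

We compute FIRST(P) using the standard algorithm.
FIRST(P) = {y}
FIRST(S) = {y}
Therefore, FIRST(P) = {y}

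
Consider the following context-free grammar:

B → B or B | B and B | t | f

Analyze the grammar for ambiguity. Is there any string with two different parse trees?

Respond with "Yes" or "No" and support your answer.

Yes - the string 'f or t or t or f or t and t' has two distinct parse trees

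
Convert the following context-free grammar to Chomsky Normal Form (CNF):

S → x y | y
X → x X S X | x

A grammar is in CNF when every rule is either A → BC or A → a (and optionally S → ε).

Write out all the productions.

TX → x; TY → y; S → y; X → x; S → TX TY; X → TX X0; X0 → X X1; X1 → S X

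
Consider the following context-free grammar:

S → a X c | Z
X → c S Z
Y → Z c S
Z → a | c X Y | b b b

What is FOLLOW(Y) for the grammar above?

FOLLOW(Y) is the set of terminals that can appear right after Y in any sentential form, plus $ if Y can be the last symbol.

We compute FOLLOW(Y) using the standard algorithm.
FOLLOW(S) starts with {$}.
FIRST(S) = {a, b, c}
FIRST(X) = {c}
FIRST(Y) = {a, b, c}
FIRST(Z) = {a, b, c}
FOLLOW(S) = {$, a, b, c}
FOLLOW(X) = {a, b, c}
FOLLOW(Y) = {$, a, b, c}
FOLLOW(Z) = {$, a, b, c}
Therefore, FOLLOW(Y) = {$, a, b, c}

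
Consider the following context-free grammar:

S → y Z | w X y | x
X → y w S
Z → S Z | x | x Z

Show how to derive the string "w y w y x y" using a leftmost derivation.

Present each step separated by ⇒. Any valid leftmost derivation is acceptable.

S ⇒ w X y ⇒ w y w S y ⇒ w y w y Z y ⇒ w y w y x y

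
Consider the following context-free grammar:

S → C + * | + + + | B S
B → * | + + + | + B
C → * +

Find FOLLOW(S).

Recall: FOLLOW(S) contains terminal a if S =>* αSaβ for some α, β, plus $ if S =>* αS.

We compute FOLLOW(S) using the standard algorithm.
FOLLOW(S) starts with {$}.
FIRST(B) = {*, +}
FIRST(C) = {*}
FIRST(S) = {*, +}
FOLLOW(B) = {*, +}
FOLLOW(C) = {+}
FOLLOW(S) = {$}
Therefore, FOLLOW(S) = {$}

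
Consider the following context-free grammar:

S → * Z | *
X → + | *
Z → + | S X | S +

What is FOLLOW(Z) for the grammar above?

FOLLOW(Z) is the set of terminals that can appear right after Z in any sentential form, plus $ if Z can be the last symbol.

We compute FOLLOW(Z) using the standard algorithm.
FOLLOW(S) starts with {$}.
FIRST(S) = {*}
FIRST(X) = {*, +}
FIRST(Z) = {*, +}
FOLLOW(S) = {$, *, +}
FOLLOW(X) = {$, *, +}
FOLLOW(Z) = {$, *, +}
Therefore, FOLLOW(Z) = {$, *, +}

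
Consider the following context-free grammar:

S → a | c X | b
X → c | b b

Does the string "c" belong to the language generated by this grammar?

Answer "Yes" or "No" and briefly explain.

No - no valid derivation exists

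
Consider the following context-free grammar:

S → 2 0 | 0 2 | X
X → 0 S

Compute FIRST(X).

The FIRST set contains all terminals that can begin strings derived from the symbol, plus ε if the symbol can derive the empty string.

We compute FIRST(X) using the standard algorithm.
FIRST(S) = {0, 2}
FIRST(X) = {0}
Therefore, FIRST(X) = {0}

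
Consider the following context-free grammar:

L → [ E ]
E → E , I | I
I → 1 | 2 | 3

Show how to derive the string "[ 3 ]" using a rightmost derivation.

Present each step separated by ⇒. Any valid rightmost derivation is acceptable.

L ⇒ [ E ] ⇒ [ I ] ⇒ [ 3 ]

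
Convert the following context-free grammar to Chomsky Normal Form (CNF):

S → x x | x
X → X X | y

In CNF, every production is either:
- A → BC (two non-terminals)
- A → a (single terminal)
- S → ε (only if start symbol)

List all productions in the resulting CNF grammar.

TX → x; S → x; X → y; S → TX TX; X → X X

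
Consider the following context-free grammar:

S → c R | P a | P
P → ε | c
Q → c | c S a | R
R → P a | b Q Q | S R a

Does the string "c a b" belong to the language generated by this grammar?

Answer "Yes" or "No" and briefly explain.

No - no valid derivation exists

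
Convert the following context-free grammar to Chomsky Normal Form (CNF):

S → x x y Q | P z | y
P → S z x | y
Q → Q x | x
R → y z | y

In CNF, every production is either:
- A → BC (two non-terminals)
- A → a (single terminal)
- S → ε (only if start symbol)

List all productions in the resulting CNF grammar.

TX → x; TY → y; TZ → z; S → y; P → y; Q → x; R → y; S → TX X0; X0 → TX X1; X1 → TY Q; S → P TZ; P → S X2; X2 → TZ TX; Q → Q TX; R → TY TZ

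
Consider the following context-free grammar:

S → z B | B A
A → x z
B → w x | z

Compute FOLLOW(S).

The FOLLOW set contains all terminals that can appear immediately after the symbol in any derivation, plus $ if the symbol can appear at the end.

We compute FOLLOW(S) using the standard algorithm.
FOLLOW(S) starts with {$}.
FIRST(A) = {x}
FIRST(B) = {w, z}
FIRST(S) = {w, z}
FOLLOW(A) = {$}
FOLLOW(B) = {$, x}
FOLLOW(S) = {$}
Therefore, FOLLOW(S) = {$}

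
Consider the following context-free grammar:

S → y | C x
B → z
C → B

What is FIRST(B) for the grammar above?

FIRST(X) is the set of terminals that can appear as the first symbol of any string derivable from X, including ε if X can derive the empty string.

We compute FIRST(B) using the standard algorithm.
FIRST(B) = {z}
FIRST(C) = {z}
FIRST(S) = {y, z}
Therefore, FIRST(B) = {z}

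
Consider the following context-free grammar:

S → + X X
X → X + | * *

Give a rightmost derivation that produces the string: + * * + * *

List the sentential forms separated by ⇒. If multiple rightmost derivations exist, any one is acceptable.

S ⇒ + X X ⇒ + X * * ⇒ + X + * * ⇒ + * * + * *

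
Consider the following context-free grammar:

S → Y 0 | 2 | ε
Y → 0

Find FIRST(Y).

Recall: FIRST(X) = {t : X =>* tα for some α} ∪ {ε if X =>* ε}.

We compute FIRST(Y) using the standard algorithm.
FIRST(S) = {0, 2, ε}
FIRST(Y) = {0}
Therefore, FIRST(Y) = {0}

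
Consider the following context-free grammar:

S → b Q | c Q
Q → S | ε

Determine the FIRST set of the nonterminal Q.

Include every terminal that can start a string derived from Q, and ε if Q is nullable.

We compute FIRST(Q) using the standard algorithm.
FIRST(Q) = {b, c, ε}
FIRST(S) = {b, c}
Therefore, FIRST(Q) = {b, c, ε}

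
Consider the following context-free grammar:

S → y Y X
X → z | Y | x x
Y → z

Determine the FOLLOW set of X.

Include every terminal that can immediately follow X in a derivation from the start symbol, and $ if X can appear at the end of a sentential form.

We compute FOLLOW(X) using the standard algorithm.
FOLLOW(S) starts with {$}.
FIRST(S) = {y}
FIRST(X) = {x, z}
FIRST(Y) = {z}
FOLLOW(S) = {$}
FOLLOW(X) = {$}
FOLLOW(Y) = {$, x, z}
Therefore, FOLLOW(X) = {$}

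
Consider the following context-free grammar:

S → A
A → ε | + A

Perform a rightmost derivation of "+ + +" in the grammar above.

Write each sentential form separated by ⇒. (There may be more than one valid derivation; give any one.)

S ⇒ A ⇒ + A ⇒ + + A ⇒ + + + A ⇒ + + +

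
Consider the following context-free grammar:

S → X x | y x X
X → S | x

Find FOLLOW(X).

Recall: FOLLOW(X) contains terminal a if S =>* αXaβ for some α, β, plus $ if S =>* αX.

We compute FOLLOW(X) using the standard algorithm.
FOLLOW(S) starts with {$}.
FIRST(S) = {x, y}
FIRST(X) = {x, y}
FOLLOW(S) = {$, x}
FOLLOW(X) = {$, x}
Therefore, FOLLOW(X) = {$, x}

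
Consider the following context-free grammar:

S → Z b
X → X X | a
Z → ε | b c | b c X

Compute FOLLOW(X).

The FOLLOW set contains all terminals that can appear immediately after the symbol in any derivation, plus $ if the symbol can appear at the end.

We compute FOLLOW(X) using the standard algorithm.
FOLLOW(S) starts with {$}.
FIRST(S) = {b}
FIRST(X) = {a}
FIRST(Z) = {b, ε}
FOLLOW(S) = {$}
FOLLOW(X) = {a, b}
FOLLOW(Z) = {b}
Therefore, FOLLOW(X) = {a, b}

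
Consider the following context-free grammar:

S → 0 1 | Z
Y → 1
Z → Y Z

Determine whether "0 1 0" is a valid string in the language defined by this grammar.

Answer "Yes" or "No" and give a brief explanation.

No - no valid derivation exists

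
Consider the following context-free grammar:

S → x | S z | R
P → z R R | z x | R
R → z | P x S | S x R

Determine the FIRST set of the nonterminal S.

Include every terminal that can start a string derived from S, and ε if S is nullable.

We compute FIRST(S) using the standard algorithm.
FIRST(P) = {x, z}
FIRST(R) = {x, z}
FIRST(S) = {x, z}
Therefore, FIRST(S) = {x, z}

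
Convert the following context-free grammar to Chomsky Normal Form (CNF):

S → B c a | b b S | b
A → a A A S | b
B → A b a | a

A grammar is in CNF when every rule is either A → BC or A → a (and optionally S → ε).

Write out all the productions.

TC → c; TA → a; TB → b; S → b; A → b; B → a; S → B X0; X0 → TC TA; S → TB X1; X1 → TB S; A → TA X2; X2 → A X3; X3 → A S; B → A X4; X4 → TB TA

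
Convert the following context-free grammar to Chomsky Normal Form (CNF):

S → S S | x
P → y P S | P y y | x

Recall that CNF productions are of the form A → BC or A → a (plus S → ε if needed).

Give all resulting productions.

S → x; TY → y; P → x; S → S S; P → TY X0; X0 → P S; P → P X1; X1 → TY TY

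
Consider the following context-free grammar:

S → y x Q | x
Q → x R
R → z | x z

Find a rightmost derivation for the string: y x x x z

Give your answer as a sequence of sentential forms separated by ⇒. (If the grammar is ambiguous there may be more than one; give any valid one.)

S ⇒ y x Q ⇒ y x x R ⇒ y x x x z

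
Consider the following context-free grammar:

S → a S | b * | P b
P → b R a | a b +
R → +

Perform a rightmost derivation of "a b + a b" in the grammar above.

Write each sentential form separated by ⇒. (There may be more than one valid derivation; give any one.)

S ⇒ a S ⇒ a P b ⇒ a b R a b ⇒ a b + a b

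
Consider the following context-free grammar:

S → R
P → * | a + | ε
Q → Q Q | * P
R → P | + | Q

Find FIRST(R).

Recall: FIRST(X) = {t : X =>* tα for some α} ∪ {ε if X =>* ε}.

We compute FIRST(R) using the standard algorithm.
FIRST(P) = {*, a, ε}
FIRST(Q) = {*}
FIRST(R) = {*, +, a, ε}
FIRST(S) = {*, +, a, ε}
Therefore, FIRST(R) = {*, +, a, ε}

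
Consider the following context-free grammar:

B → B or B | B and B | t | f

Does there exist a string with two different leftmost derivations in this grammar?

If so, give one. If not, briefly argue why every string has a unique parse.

Yes - the string 't or t or t or f or f or t' has two distinct leftmost derivations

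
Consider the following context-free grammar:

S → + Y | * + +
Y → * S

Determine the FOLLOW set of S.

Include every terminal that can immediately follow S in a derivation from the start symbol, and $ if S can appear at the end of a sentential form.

We compute FOLLOW(S) using the standard algorithm.
FOLLOW(S) starts with {$}.
FIRST(S) = {*, +}
FIRST(Y) = {*}
FOLLOW(S) = {$}
FOLLOW(Y) = {$}
Therefore, FOLLOW(S) = {$}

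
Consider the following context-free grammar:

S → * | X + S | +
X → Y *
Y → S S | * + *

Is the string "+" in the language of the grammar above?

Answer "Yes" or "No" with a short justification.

Yes - a valid derivation exists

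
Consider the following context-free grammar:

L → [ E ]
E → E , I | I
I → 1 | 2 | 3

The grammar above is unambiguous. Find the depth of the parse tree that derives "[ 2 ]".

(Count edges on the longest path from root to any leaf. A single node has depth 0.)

3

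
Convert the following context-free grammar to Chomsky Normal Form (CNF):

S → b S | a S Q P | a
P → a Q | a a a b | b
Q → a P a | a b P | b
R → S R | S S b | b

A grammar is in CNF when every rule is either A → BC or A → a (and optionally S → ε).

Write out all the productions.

TB → b; TA → a; S → a; P → b; Q → b; R → b; S → TB S; S → TA X0; X0 → S X1; X1 → Q P; P → TA Q; P → TA X2; X2 → TA X3; X3 → TA TB; Q → TA X4; X4 → P TA; Q → TA X5; X5 → TB P; R → S R; R → S X6; X6 → S TB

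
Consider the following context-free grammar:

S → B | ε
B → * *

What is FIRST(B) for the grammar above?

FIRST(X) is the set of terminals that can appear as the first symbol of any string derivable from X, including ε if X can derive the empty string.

We compute FIRST(B) using the standard algorithm.
FIRST(B) = {*}
FIRST(S) = {*, ε}
Therefore, FIRST(B) = {*}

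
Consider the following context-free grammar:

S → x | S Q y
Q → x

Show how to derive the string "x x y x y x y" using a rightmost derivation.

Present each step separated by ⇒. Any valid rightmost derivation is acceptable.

S ⇒ S Q y ⇒ S x y ⇒ S Q y x y ⇒ S x y x y ⇒ S Q y x y x y ⇒ S x y x y x y ⇒ x x y x y x y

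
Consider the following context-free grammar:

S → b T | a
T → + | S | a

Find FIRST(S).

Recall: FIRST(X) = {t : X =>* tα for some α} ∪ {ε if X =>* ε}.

We compute FIRST(S) using the standard algorithm.
FIRST(S) = {a, b}
FIRST(T) = {+, a, b}
Therefore, FIRST(S) = {a, b}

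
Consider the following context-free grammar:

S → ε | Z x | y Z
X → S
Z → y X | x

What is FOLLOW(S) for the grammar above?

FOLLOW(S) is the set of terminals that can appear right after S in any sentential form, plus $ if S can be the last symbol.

We compute FOLLOW(S) using the standard algorithm.
FOLLOW(S) starts with {$}.
FIRST(S) = {x, y, ε}
FIRST(X) = {x, y, ε}
FIRST(Z) = {x, y}
FOLLOW(S) = {$, x}
FOLLOW(X) = {$, x}
FOLLOW(Z) = {$, x}
Therefore, FOLLOW(S) = {$, x}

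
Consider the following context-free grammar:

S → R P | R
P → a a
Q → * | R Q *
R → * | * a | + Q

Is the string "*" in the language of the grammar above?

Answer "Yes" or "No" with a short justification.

Yes - a valid derivation exists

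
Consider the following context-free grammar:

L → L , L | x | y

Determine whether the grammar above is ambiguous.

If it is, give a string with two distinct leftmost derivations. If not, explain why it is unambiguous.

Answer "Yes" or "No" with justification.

Yes - the string 'y , y , y , x , y' has two distinct leftmost derivations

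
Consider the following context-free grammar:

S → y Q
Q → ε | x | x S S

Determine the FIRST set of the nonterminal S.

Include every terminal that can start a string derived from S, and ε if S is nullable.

We compute FIRST(S) using the standard algorithm.
FIRST(Q) = {x, ε}
FIRST(S) = {y}
Therefore, FIRST(S) = {y}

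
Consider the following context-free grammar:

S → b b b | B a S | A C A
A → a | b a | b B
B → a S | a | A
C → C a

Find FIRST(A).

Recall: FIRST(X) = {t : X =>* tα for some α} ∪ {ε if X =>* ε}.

We compute FIRST(A) using the standard algorithm.
FIRST(A) = {a, b}
FIRST(B) = {a, b}
FIRST(C) = {}
FIRST(S) = {a, b}
Therefore, FIRST(A) = {a, b}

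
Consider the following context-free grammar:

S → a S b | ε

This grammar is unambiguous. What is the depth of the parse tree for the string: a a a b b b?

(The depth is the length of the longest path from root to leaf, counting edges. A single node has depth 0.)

4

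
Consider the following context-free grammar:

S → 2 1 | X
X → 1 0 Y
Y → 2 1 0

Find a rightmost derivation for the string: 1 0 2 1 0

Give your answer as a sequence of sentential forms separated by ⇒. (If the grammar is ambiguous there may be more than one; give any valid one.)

S ⇒ X ⇒ 1 0 Y ⇒ 1 0 2 1 0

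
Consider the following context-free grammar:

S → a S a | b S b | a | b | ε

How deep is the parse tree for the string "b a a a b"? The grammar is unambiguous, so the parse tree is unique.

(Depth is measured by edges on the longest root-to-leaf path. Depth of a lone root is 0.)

3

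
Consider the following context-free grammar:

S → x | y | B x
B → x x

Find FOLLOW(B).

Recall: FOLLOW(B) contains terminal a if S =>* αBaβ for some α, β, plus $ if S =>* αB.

We compute FOLLOW(B) using the standard algorithm.
FOLLOW(S) starts with {$}.
FIRST(B) = {x}
FIRST(S) = {x, y}
FOLLOW(B) = {x}
FOLLOW(S) = {$}
Therefore, FOLLOW(B) = {x}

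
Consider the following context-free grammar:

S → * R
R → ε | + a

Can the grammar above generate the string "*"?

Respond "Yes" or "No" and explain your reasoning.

Yes - a valid derivation exists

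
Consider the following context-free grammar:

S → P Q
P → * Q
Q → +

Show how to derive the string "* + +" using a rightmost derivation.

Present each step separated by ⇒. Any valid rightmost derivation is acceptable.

S ⇒ P Q ⇒ P + ⇒ * Q + ⇒ * + +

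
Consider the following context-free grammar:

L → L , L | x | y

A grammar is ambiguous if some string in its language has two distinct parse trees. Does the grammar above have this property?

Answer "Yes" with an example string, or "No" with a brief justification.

Yes - the string 'y , y , x , y' has two distinct parse trees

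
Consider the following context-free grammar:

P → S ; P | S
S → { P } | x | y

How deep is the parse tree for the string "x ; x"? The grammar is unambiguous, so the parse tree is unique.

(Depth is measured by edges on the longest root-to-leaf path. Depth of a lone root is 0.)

3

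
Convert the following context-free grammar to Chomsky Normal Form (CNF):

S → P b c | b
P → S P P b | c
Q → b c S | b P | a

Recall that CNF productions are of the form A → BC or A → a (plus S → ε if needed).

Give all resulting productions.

TB → b; TC → c; S → b; P → c; Q → a; S → P X0; X0 → TB TC; P → S X1; X1 → P X2; X2 → P TB; Q → TB X3; X3 → TC S; Q → TB P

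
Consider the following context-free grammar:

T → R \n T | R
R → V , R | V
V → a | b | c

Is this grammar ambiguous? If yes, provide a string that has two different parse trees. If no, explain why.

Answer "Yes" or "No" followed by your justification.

No - the grammar is unambiguous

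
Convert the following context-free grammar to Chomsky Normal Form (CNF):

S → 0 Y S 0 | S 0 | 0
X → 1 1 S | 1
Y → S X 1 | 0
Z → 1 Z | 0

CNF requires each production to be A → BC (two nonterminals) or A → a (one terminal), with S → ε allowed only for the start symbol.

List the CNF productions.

T0 → 0; S → 0; T1 → 1; X → 1; Y → 0; Z → 0; S → T0 X0; X0 → Y X1; X1 → S T0; S → S T0; X → T1 X2; X2 → T1 S; Y → S X3; X3 → X T1; Z → T1 Z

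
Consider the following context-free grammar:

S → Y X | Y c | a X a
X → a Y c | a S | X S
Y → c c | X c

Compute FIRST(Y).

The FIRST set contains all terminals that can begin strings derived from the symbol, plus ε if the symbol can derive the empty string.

We compute FIRST(Y) using the standard algorithm.
FIRST(S) = {a, c}
FIRST(X) = {a}
FIRST(Y) = {a, c}
Therefore, FIRST(Y) = {a, c}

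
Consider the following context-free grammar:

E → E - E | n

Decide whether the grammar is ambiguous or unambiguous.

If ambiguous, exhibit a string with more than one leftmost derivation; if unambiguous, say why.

Ambiguous - the string 'n - n - n - n' has two distinct leftmost derivations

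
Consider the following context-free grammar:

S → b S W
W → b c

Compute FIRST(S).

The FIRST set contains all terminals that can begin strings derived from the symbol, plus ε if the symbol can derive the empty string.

We compute FIRST(S) using the standard algorithm.
FIRST(S) = {b}
FIRST(W) = {b}
Therefore, FIRST(S) = {b}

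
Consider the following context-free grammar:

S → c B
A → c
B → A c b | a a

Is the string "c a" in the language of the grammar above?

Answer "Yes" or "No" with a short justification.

No - no valid derivation exists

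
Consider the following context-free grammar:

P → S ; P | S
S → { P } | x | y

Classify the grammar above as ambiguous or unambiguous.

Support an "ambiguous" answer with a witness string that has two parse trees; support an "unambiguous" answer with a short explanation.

Unambiguous - every string in the language has a unique parse tree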